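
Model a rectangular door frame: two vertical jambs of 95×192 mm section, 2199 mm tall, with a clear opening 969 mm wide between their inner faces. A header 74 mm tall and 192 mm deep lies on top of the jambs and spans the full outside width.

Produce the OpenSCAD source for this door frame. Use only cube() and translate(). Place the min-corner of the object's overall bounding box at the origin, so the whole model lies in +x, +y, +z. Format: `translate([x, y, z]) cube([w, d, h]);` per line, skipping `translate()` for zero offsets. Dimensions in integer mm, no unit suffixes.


cube([95, 192, 2199]);
translate([1064, 0, 0]) cube([95, 192, 2199]);
translate([0, 0, 2199]) cube([1159, 192, 74]);


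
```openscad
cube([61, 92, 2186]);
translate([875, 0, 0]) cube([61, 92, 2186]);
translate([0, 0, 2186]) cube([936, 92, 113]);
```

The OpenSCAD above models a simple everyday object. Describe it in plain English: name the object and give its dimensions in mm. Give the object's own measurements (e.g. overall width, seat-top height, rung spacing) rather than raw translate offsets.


A door frame. The clear opening is 814 mm wide and 2186 mm high. Two 61 mm wide jambs, 92 mm deep, stand either side of the opening from the floor to the top of the opening. A 113 mm thick head sits across the top of both jambs, spanning the full outside width of the frame.


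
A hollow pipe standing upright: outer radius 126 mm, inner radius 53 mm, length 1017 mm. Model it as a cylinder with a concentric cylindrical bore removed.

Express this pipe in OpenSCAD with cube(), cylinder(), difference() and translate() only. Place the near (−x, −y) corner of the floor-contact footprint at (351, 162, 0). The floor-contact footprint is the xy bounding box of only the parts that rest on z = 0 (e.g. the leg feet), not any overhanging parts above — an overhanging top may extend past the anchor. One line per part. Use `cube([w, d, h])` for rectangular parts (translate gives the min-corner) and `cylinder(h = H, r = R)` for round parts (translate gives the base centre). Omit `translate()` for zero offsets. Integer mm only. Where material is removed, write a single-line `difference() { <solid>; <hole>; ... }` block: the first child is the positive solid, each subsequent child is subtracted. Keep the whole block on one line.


difference() { translate([477, 288, 0]) cylinder(h = 1017, r = 126); translate([477, 288, 0]) cylinder(h = 1017, r = 53); }


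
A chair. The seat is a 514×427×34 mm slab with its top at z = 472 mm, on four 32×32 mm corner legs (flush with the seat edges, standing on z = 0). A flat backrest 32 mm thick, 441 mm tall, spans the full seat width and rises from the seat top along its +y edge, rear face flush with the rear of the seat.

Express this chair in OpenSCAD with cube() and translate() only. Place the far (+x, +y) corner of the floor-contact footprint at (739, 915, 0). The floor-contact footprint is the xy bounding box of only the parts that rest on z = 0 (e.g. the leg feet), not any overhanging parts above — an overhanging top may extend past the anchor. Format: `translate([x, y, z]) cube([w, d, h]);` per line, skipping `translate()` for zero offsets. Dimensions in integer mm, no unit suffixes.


translate([225, 488, 438]) cube([514, 427, 34]);
translate([225, 488, 0]) cube([32, 32, 438]);
translate([707, 488, 0]) cube([32, 32, 438]);
translate([225, 883, 0]) cube([32, 32, 438]);
translate([707, 883, 0]) cube([32, 32, 438]);
translate([225, 883, 472]) cube([514, 32, 441]);


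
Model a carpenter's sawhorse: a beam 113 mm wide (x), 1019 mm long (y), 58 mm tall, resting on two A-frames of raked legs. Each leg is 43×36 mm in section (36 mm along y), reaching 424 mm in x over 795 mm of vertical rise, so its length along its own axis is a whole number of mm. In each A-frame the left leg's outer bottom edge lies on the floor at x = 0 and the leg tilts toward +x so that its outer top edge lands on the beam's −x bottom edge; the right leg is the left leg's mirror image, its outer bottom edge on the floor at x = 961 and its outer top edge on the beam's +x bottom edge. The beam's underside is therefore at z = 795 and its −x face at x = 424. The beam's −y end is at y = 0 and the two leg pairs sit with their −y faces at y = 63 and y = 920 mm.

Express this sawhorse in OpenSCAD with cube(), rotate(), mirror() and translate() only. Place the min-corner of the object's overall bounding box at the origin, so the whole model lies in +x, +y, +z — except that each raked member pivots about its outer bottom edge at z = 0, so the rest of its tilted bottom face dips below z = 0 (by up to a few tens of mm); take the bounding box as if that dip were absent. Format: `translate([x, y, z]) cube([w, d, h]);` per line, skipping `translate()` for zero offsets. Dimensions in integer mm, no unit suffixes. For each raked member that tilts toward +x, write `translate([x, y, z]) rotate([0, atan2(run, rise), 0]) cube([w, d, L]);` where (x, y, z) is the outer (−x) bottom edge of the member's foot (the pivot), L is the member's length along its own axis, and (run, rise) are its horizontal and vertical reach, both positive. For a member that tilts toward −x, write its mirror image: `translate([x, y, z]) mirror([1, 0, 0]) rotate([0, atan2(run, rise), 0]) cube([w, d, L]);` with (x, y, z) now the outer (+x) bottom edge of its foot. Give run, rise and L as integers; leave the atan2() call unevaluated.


// leg length = √(424² + 795²) = 901
// right-leg outer foot x = 2·424 + 113 = 961
// beam min-corner = (424, 0, 795)
translate([424, 0, 795]) cube([113, 1019, 58]);
translate([0, 63, 0]) rotate([0, atan2(424, 795), 0]) cube([43, 36, 901]);
translate([961, 63, 0]) mirror([1, 0, 0]) rotate([0, atan2(424, 795), 0]) cube([43, 36, 901]);
translate([0, 920, 0]) rotate([0, atan2(424, 795), 0]) cube([43, 36, 901]);
translate([961, 920, 0]) mirror([1, 0, 0]) rotate([0, atan2(424, 795), 0]) cube([43, 36, 901]);


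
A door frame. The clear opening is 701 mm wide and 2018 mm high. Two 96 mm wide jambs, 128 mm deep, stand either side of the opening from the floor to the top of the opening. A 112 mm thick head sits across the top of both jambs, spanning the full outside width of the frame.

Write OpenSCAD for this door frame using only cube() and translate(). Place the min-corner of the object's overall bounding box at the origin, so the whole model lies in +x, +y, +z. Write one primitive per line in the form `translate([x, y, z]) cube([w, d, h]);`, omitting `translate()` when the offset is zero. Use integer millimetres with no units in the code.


cube([96, 128, 2018]);
translate([797, 0, 0]) cube([96, 128, 2018]);
translate([0, 0, 2018]) cube([893, 128, 112]);


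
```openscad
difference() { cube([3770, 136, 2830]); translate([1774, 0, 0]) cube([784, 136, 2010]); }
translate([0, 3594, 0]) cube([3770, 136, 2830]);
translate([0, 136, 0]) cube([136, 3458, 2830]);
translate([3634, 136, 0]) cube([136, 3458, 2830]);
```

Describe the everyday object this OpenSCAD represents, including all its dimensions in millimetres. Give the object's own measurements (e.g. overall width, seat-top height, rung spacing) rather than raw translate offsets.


A single room: four walls, each 2830 mm tall and 136 mm thick, enclosing an outside footprint 3770×3730 mm (x × y), no floor or roof. The front and back walls (−y and +y sides) run the full x-width; the side walls fit between their inner faces. A door opening 784 mm wide and 2010 mm tall is cut through the front wall from the floor up, its −x edge 1774 mm from the wall's −x end.


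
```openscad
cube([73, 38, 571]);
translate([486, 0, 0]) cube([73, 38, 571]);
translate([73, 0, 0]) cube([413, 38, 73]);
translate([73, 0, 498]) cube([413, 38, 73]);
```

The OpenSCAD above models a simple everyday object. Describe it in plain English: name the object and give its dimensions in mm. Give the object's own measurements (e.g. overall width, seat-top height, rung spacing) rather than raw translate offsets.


A rectangular picture frame lying in the x–z plane (depth along y). The opening is 413 mm wide (x) by 425 mm tall (z), surrounded by a border 73 mm wide on all four sides. The frame is 38 mm deep and is made of two full-height vertical stiles with two horizontal rails fitted between them.


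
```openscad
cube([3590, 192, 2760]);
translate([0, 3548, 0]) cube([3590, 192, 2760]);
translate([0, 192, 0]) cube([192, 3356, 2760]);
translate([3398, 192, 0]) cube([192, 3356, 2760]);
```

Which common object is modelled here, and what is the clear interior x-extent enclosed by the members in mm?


A house (or room) frame. The interior width is 3206 mm.

Four 2760 mm walls enclosing a rectangle with no floor or roof — a room or house frame. Outside width is 3590 mm and wall thickness is 192 mm, so the interior width is 3590 − 2 × 192 = 3206 mm.


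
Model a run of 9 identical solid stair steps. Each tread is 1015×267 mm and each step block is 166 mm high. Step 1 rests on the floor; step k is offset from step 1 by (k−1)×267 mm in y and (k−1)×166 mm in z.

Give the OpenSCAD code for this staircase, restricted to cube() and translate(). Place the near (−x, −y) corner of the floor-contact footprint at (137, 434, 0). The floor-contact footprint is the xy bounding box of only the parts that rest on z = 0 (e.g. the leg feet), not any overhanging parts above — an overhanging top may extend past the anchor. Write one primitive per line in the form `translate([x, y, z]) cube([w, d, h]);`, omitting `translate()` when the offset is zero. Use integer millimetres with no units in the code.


translate([137, 434, 0]) cube([1015, 267, 166]);
translate([137, 701, 166]) cube([1015, 267, 166]);
translate([137, 968, 332]) cube([1015, 267, 166]);
translate([137, 1235, 498]) cube([1015, 267, 166]);
translate([137, 1502, 664]) cube([1015, 267, 166]);
translate([137, 1769, 830]) cube([1015, 267, 166]);
translate([137, 2036, 996]) cube([1015, 267, 166]);
translate([137, 2303, 1162]) cube([1015, 267, 166]);
translate([137, 2570, 1328]) cube([1015, 267, 166]);


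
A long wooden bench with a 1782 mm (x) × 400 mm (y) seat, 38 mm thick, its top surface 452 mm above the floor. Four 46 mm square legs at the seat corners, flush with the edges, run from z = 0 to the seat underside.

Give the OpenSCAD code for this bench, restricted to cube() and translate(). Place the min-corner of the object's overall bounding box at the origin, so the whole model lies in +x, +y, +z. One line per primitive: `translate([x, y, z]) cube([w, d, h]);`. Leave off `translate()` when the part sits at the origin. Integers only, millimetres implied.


translate([0, 0, 414]) cube([1782, 400, 38]);
cube([46, 46, 414]);
translate([0, 354, 0]) cube([46, 46, 414]);
translate([1736, 0, 0]) cube([46, 46, 414]);
translate([1736, 354, 0]) cube([46, 46, 414]);


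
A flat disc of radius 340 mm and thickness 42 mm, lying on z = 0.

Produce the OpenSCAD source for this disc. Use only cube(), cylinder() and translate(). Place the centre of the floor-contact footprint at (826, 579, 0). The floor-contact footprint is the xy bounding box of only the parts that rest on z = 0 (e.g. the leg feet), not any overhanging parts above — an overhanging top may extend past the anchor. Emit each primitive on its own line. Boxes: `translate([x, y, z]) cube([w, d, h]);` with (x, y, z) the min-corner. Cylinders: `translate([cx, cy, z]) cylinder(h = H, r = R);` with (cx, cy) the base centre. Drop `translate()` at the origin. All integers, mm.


translate([826, 579, 0]) cylinder(h = 42, r = 340);


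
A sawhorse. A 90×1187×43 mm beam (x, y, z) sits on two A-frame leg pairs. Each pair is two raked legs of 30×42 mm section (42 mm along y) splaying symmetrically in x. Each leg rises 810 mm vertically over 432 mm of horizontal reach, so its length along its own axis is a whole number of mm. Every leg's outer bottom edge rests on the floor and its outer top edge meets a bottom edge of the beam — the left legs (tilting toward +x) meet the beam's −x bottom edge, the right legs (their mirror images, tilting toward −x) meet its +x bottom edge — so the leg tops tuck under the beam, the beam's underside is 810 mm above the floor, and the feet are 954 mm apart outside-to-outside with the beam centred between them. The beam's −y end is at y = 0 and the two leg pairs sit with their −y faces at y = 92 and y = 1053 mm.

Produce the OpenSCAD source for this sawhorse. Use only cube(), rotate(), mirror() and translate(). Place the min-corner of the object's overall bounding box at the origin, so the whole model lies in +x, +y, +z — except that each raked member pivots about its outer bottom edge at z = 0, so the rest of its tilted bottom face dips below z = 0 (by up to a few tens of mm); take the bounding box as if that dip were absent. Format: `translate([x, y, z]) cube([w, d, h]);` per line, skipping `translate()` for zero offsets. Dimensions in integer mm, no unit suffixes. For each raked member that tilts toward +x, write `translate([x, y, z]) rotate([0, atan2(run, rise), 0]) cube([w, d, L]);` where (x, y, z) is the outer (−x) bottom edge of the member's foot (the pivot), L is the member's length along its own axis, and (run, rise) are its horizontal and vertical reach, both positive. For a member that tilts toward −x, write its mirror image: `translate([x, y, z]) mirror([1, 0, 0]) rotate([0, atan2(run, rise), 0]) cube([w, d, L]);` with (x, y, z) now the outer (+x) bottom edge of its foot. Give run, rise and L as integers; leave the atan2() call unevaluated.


translate([432, 0, 810]) cube([90, 1187, 43]);
translate([0, 92, 0]) rotate([0, atan2(432, 810), 0]) cube([30, 42, 918]);
translate([954, 92, 0]) mirror([1, 0, 0]) rotate([0, atan2(432, 810), 0]) cube([30, 42, 918]);
translate([0, 1053, 0]) rotate([0, atan2(432, 810), 0]) cube([30, 42, 918]);
translate([954, 1053, 0]) mirror([1, 0, 0]) rotate([0, atan2(432, 810), 0]) cube([30, 42, 918]);


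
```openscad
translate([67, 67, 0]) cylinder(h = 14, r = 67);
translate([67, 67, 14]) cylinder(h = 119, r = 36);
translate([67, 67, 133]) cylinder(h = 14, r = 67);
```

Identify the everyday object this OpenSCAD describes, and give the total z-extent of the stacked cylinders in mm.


A spool. The overall height is 147 mm.

Three coaxial cylinders, large–small–large — a spool. Two 14 mm flanges and a 119 mm core give 14 + 119 + 14 = 147 mm.


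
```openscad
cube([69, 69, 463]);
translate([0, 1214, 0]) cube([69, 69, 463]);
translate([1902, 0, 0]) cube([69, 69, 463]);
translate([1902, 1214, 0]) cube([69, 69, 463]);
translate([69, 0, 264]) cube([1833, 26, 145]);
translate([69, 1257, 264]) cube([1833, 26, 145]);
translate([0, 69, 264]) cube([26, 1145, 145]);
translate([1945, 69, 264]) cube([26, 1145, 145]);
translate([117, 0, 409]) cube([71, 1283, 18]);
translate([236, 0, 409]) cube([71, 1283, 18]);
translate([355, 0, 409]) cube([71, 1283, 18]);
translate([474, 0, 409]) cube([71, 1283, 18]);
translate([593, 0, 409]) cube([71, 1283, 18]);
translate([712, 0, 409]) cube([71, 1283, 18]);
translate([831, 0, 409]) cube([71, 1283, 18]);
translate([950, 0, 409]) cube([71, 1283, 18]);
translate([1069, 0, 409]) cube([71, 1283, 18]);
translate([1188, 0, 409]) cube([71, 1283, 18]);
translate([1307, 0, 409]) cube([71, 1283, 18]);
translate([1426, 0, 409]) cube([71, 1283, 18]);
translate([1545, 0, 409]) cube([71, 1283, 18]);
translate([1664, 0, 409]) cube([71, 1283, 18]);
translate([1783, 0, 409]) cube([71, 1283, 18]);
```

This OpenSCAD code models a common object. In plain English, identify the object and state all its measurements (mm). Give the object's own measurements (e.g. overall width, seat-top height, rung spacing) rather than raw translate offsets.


A bed frame 1971 mm long (x) by 1283 mm wide (y). Four 69×69 mm corner posts, 463 mm tall, at the corners of the footprint. Four rails of 26 mm thickness and 145 mm height run between adjacent posts with their undersides at z = 264 mm, their outer faces flush with the outside of the frame (the two x-running rails run between the posts' inner faces; the two y-running rails run between the posts' inner faces). 15 slats, each 71 mm wide (x) and 18 mm thick, lie across the top of the two x-running rails, running the full 1283 mm width of the frame in y; along x they sit between the end posts with a 48 mm gap after the −x posts and between neighbouring slats and before the +x posts.


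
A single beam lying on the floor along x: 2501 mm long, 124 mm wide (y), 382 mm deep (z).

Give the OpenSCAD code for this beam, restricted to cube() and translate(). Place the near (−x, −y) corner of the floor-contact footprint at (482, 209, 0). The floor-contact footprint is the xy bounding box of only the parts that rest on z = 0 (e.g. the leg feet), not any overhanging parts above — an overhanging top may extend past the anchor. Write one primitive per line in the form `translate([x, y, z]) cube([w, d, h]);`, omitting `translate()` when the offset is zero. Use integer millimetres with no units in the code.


translate([482, 209, 0]) cube([2501, 124, 382]);


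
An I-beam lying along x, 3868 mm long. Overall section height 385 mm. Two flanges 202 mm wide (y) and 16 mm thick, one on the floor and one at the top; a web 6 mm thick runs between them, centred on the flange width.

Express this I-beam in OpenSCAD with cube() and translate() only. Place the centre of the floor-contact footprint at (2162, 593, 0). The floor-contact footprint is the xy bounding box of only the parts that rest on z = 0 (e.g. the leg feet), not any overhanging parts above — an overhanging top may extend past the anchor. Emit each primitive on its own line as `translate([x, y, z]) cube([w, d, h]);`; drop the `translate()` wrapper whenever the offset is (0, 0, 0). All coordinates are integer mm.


translate([228, 492, 0]) cube([3868, 202, 16]);
translate([228, 590, 16]) cube([3868, 6, 353]);
translate([228, 492, 369]) cube([3868, 202, 16]);


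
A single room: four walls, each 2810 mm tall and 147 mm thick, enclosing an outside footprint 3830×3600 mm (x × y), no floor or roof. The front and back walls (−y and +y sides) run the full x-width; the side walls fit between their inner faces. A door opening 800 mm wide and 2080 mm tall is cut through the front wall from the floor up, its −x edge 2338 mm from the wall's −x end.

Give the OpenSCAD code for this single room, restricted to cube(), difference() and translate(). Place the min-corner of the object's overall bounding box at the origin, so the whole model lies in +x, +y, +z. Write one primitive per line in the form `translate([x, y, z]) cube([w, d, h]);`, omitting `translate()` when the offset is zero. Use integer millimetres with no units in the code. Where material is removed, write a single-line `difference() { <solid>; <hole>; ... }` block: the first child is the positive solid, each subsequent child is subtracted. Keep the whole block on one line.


difference() { cube([3830, 147, 2810]); translate([2338, 0, 0]) cube([800, 147, 2080]); }
translate([0, 3453, 0]) cube([3830, 147, 2810]);
translate([0, 147, 0]) cube([147, 3306, 2810]);
translate([3683, 147, 0]) cube([147, 3306, 2810]);


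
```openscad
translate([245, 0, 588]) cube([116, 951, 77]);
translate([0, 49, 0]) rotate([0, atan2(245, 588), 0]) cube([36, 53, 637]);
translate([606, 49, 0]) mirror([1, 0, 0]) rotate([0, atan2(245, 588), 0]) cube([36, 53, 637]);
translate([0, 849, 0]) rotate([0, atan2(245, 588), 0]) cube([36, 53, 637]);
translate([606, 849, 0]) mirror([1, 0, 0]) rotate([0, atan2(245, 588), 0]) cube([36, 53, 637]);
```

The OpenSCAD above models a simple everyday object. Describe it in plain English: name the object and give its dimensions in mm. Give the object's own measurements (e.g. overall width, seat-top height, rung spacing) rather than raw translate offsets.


A sawhorse. A 116×951×77 mm beam (x, y, z) sits on two A-frame leg pairs. Each pair is two raked legs of 36×53 mm section (53 mm along y) splaying symmetrically in x. Each leg rises 588 mm vertically over 245 mm of horizontal reach and is 637 mm long along its own axis. Every leg's outer bottom edge rests on the floor and its outer top edge meets a bottom edge of the beam — the left legs (tilting toward +x) meet the beam's −x bottom edge, the right legs (their mirror images, tilting toward −x) meet its +x bottom edge — so the leg tops tuck under the beam, the beam's underside is 588 mm above the floor, and the feet are 606 mm apart outside-to-outside with the beam centred between them. The two leg pairs are set in 49 mm from either end of the beam.


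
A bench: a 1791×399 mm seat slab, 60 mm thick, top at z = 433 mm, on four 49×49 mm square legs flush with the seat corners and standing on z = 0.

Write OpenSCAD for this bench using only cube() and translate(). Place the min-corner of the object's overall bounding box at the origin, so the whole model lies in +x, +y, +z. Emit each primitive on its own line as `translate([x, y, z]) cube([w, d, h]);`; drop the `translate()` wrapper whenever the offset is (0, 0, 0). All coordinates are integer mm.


translate([0, 0, 373]) cube([1791, 399, 60]);
cube([49, 49, 373]);
translate([0, 350, 0]) cube([49, 49, 373]);
translate([1742, 0, 0]) cube([49, 49, 373]);
translate([1742, 350, 0]) cube([49, 49, 373]);


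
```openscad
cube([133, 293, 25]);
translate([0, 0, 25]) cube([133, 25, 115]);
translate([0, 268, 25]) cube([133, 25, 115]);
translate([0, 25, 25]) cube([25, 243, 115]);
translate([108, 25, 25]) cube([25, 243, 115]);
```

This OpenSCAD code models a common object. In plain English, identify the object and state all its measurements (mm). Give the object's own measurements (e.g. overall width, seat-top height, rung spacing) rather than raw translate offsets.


An open-topped rectangular box: outside dimensions 133×293×140 mm, with a uniform wall and base thickness of 25 mm. The base is a full 133×293 slab on the floor; four walls sit on top of the base. The front and back walls (the −y and +y sides) span the full width; the two side walls fit between them.


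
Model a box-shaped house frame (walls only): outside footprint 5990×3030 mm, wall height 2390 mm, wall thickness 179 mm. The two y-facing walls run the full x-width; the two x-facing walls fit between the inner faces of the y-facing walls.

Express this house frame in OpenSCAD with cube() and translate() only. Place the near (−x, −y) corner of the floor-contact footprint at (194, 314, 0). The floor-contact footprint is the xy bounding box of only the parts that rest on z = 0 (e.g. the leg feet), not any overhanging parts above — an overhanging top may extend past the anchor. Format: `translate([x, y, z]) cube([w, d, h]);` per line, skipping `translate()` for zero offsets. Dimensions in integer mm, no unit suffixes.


translate([194, 314, 0]) cube([5990, 179, 2390]);
translate([194, 3165, 0]) cube([5990, 179, 2390]);
translate([194, 493, 0]) cube([179, 2672, 2390]);
translate([6005, 493, 0]) cube([179, 2672, 2390]);


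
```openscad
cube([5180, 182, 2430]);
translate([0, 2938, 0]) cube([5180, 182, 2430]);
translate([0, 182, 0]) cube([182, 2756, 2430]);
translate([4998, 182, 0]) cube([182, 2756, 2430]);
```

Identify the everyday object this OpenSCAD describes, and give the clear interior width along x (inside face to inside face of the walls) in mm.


A house (or room) frame. The interior width is 4816 mm.

Four 2430 mm walls enclosing a rectangle with no floor or roof — a room or house frame. Outside width is 5180 mm and wall thickness is 182 mm, so the interior width is 5180 − 2 × 182 = 4816 mm.


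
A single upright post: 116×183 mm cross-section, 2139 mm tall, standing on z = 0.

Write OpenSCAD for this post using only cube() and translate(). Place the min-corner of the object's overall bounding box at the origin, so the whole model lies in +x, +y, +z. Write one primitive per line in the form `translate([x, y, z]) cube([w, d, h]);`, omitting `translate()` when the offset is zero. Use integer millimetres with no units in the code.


cube([116, 183, 2139]);


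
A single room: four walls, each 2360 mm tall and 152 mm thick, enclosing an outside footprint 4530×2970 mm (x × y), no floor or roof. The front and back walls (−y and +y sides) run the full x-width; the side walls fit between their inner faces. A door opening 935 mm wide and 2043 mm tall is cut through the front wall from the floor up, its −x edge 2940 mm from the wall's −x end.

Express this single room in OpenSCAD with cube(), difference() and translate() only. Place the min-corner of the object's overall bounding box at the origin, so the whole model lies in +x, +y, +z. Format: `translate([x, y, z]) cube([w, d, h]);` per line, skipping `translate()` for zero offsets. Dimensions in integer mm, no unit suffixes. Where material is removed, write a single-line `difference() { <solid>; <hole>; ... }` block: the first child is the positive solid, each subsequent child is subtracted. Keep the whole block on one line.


difference() { cube([4530, 152, 2360]); translate([2940, 0, 0]) cube([935, 152, 2043]); }
translate([0, 2818, 0]) cube([4530, 152, 2360]);
translate([0, 152, 0]) cube([152, 2666, 2360]);
translate([4378, 152, 0]) cube([152, 2666, 2360]);


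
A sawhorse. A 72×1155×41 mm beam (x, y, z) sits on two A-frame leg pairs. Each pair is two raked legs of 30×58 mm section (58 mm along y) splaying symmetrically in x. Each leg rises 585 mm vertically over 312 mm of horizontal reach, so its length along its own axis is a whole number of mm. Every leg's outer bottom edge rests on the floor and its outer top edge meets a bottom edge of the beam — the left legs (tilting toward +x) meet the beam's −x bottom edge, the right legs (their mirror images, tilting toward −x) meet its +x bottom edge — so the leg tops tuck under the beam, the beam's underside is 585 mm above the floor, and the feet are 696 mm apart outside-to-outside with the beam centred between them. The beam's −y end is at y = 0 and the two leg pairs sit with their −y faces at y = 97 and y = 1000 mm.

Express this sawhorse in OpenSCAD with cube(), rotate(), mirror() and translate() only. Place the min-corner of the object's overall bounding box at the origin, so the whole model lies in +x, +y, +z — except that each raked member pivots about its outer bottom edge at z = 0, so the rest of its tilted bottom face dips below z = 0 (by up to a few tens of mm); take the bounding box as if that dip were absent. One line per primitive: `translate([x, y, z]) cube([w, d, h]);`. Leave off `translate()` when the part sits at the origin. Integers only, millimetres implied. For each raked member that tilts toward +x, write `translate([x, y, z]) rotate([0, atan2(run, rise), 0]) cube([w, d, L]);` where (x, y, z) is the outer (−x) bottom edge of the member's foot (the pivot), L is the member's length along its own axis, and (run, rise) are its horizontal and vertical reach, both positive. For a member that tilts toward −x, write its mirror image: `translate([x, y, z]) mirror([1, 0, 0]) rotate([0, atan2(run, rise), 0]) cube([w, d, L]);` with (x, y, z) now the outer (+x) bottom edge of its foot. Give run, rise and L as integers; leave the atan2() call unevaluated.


translate([312, 0, 585]) cube([72, 1155, 41]);
translate([0, 97, 0]) rotate([0, atan2(312, 585), 0]) cube([30, 58, 663]);
translate([696, 97, 0]) mirror([1, 0, 0]) rotate([0, atan2(312, 585), 0]) cube([30, 58, 663]);
translate([0, 1000, 0]) rotate([0, atan2(312, 585), 0]) cube([30, 58, 663]);
translate([696, 1000, 0]) mirror([1, 0, 0]) rotate([0, atan2(312, 585), 0]) cube([30, 58, 663]);


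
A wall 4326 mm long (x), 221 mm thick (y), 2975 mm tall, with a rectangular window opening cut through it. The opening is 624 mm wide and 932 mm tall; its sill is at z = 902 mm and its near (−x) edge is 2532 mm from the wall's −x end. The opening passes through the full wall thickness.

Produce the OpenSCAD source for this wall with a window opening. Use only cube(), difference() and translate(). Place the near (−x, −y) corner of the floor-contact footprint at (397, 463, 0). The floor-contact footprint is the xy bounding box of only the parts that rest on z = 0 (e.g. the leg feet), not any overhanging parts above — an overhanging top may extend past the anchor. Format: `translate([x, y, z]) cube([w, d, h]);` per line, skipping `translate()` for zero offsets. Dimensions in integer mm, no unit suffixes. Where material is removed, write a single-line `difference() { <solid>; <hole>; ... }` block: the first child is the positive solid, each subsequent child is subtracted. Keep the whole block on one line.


difference() { translate([397, 463, 0]) cube([4326, 221, 2975]); translate([2929, 463, 902]) cube([624, 221, 932]); }


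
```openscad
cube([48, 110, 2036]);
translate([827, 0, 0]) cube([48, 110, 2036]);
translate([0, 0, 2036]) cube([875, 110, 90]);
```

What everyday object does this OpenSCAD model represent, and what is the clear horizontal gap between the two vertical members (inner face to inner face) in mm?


A door frame. The clear opening width is 779 mm.

Two 2036 mm tall posts with a header on top — a door frame. The left jamb is 48 mm wide at x = 0; the right jamb starts at x = 827. The clear opening is 827 − 48 = 779 mm.


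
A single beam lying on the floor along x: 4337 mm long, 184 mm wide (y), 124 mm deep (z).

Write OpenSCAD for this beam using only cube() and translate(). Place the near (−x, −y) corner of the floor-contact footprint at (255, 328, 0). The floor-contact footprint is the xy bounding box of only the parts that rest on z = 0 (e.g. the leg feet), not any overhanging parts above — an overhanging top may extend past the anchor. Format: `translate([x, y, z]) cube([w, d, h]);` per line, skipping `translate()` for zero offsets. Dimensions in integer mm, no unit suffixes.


translate([255, 328, 0]) cube([4337, 184, 124]);


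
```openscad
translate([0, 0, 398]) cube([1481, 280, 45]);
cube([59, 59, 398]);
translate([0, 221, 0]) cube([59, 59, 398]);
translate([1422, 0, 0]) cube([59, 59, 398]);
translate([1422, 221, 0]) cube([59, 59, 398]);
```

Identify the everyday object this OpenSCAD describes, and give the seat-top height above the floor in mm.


A bench. The seat-top height is 443 mm.

A long slab on four corner posts — a bench. The slab sits at z = 398 with thickness 45, so the top is 398 + 45 = 443 mm.


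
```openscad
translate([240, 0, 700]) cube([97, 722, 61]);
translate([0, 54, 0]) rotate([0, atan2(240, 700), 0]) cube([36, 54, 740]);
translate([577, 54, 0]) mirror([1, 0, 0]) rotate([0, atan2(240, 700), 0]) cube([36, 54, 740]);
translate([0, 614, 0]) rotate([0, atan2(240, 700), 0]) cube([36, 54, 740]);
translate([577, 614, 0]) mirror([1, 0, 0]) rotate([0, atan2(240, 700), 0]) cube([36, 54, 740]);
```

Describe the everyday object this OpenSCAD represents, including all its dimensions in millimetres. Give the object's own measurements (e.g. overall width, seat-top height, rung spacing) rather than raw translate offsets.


A sawhorse. A 97×722×61 mm beam (x, y, z) sits on two A-frame leg pairs. Each pair is two raked legs of 36×54 mm section (54 mm along y) splaying symmetrically in x. Each leg rises 700 mm vertically over 240 mm of horizontal reach and is 740 mm long along its own axis. Every leg's outer bottom edge rests on the floor and its outer top edge meets a bottom edge of the beam — the left legs (tilting toward +x) meet the beam's −x bottom edge, the right legs (their mirror images, tilting toward −x) meet its +x bottom edge — so the leg tops tuck under the beam, the beam's underside is 700 mm above the floor, and the feet are 577 mm apart outside-to-outside with the beam centred between them. The two leg pairs are set in 54 mm from either end of the beam.


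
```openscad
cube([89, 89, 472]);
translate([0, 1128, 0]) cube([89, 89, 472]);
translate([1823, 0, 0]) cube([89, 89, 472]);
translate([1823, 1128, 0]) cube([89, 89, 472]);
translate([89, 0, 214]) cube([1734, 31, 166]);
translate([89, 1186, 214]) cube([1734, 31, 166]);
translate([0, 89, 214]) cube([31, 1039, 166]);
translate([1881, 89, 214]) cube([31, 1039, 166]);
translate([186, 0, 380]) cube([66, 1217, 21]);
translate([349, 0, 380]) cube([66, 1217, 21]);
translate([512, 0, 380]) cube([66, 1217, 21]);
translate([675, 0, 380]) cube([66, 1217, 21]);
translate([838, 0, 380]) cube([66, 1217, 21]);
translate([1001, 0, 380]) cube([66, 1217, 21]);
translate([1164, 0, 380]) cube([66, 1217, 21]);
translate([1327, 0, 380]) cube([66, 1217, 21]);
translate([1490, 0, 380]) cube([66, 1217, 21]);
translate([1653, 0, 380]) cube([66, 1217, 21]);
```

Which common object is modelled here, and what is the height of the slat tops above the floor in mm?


A bed frame. The slat-top height is 401 mm.

Four posts, four rails, and a row of slats — a bed frame. Slats sit on the rails at z = 214 + 166 = 380; with slat thickness 21, the top is 401 mm.


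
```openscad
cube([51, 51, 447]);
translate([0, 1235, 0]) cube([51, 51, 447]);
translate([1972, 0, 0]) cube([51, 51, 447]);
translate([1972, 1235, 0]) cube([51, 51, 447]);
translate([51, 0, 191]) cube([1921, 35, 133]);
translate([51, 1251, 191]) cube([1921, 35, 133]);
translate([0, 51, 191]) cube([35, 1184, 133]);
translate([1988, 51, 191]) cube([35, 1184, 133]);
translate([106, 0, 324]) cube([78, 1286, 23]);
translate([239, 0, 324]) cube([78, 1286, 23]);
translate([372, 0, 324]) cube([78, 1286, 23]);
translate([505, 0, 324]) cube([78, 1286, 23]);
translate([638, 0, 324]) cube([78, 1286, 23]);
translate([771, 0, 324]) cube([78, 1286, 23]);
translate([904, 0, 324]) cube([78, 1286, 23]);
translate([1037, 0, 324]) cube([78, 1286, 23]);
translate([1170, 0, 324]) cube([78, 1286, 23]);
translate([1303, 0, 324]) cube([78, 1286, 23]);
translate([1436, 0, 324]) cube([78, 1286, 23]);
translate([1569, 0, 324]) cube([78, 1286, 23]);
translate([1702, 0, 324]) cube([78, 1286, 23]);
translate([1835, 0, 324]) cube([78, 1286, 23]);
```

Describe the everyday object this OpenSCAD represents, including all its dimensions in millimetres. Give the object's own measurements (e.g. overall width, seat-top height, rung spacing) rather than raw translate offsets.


A bed frame 2023 mm long (x) by 1286 mm wide (y). Four 51×51 mm corner posts, 447 mm tall, at the corners of the footprint. Four rails of 35 mm thickness and 133 mm height run between adjacent posts with their undersides at z = 191 mm, their outer faces flush with the outside of the frame (the two x-running rails run between the posts' inner faces; the two y-running rails run between the posts' inner faces). 14 slats, each 78 mm wide (x) and 23 mm thick, lie across the top of the two x-running rails, running the full 1286 mm width of the frame in y; along x they sit between the end posts with a 55 mm gap after the −x posts and between neighbouring slats, leaving 59 mm before the +x posts.


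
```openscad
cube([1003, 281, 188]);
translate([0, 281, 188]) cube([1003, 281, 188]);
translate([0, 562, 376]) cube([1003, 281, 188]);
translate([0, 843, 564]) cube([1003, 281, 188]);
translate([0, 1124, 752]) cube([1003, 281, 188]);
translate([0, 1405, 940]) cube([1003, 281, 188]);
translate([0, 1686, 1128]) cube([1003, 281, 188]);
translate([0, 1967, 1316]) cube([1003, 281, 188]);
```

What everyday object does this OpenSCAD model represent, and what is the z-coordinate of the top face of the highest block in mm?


A staircase. The total rise is 1504 mm.

8 identical blocks, each offset up and back from the previous — a staircase. Each step is 188 mm tall and there are 8 of them, so the total rise is 8 × 188 = 1504 mm.


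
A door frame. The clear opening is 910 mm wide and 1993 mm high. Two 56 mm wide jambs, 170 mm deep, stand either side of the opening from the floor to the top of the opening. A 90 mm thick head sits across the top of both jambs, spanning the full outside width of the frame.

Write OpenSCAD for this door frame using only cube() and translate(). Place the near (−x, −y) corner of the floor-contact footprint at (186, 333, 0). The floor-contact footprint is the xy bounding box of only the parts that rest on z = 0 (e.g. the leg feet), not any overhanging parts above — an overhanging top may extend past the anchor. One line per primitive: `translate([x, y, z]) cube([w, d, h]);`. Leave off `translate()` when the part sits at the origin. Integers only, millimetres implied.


translate([186, 333, 0]) cube([56, 170, 1993]);
translate([1152, 333, 0]) cube([56, 170, 1993]);
translate([186, 333, 1993]) cube([1022, 170, 90]);


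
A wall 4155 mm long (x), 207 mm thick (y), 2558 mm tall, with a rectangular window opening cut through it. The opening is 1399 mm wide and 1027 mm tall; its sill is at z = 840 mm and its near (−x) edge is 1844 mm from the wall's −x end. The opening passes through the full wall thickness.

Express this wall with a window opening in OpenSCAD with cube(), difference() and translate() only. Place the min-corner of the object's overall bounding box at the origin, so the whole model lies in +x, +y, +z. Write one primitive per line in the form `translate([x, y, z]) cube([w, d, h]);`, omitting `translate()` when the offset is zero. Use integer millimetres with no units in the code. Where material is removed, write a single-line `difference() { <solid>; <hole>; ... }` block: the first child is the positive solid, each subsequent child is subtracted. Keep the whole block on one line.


difference() { cube([4155, 207, 2558]); translate([1844, 0, 840]) cube([1399, 207, 1027]); }


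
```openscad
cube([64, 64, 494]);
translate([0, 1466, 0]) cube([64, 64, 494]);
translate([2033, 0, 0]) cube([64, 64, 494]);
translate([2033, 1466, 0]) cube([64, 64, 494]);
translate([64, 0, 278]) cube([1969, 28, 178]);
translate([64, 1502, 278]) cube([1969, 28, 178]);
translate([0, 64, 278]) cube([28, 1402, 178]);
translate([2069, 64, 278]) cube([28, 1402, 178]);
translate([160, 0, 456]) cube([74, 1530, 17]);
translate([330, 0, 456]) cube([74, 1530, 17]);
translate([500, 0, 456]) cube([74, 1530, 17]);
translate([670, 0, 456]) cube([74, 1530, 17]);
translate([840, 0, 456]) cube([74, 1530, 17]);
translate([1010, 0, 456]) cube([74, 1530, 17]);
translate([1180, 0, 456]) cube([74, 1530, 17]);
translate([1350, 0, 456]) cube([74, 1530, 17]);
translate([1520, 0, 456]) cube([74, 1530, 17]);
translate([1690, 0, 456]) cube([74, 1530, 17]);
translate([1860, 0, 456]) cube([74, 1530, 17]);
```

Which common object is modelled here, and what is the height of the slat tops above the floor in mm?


A bed frame. The slat-top height is 473 mm.

Four posts, four rails, and a row of slats — a bed frame. Slats sit on the rails at z = 278 + 178 = 456; with slat thickness 17, the top is 473 mm.


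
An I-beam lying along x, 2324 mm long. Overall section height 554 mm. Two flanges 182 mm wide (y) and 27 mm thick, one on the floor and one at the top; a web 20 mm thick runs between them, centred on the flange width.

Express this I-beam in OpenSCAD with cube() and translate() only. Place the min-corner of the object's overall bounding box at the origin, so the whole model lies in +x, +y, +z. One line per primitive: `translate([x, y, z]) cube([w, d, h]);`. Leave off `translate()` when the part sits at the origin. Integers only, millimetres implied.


cube([2324, 182, 27]);
translate([0, 81, 27]) cube([2324, 20, 500]);
translate([0, 0, 527]) cube([2324, 182, 27]);


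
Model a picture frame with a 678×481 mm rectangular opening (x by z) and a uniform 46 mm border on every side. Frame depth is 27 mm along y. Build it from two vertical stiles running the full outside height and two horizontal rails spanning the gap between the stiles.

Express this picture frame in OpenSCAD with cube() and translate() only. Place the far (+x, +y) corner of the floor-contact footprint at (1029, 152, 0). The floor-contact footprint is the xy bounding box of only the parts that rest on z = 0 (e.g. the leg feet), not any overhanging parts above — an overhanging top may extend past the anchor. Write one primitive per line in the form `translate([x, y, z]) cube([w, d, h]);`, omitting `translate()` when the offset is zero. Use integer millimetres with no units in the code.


translate([259, 125, 0]) cube([46, 27, 573]);
translate([983, 125, 0]) cube([46, 27, 573]);
translate([305, 125, 0]) cube([678, 27, 46]);
translate([305, 125, 527]) cube([678, 27, 46]);
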